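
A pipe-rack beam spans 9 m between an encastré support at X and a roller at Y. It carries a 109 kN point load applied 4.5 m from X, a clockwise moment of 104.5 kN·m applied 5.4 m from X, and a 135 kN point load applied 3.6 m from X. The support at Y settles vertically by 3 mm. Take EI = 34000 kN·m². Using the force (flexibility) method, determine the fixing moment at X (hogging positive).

Remove the prop at Y; the released (primary) structure is a cantilever built in at X.
Free-end deflection of the primary structure under the applied loading (downward +):
  point load 109 at a = 4.5: Pa²(3L − a)/(6EI) = 8277/EI
  clockwise couple 104.5 at a = 5.4: M₀a(2L − a)/(2EI) = 3555/EI
  point load 135 at a = 3.6: Pa²(3L − a)/(6EI) = 6823/EI
  δ_0 = 18656/EI
Flexibility coefficient — unit upward force at Y: δ_{YY} = L³/(3EI) = 243/EI.
With EI = 34000 kN·m²: δ_0 = 0.5487 m and δ_{YY} = 0.007147 m/kN.
Compatibility — the beam at Y must follow the support down by 0.003 m: δ_0 − R_Y·δ_{YY} = 0.003, so R_Y = (0.5487 − 0.003)/0.007147 = 76.35 kN.
Moment equilibrium about X: M_X = Σ(load moments about X) − R_Y·L = 1081 − 76.35×9 = 393.8 kN·m.

M_X = 393.8 kN·m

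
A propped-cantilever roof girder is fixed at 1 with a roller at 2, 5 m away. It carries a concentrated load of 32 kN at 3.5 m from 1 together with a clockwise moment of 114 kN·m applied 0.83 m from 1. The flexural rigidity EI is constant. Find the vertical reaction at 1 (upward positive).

Remove the prop at 2; the released (primary) structure is a cantilever built in at 1.
Deflection at 2 on the released cantilever, summing each load's contribution:
  point load 32 at a = 3.5: Pa²(3L − a)/(6EI) = 751.3/EI
  clockwise couple 114 at a = 0.83: M₀a(2L − a)/(2EI) = 433.8/EI
  δ_0 = 1185/EI
Flexibility coefficient — unit upward force at 2: δ_{22} = L³/(3EI) = 41.67/EI.
The prop prevents deflection at 2: R_2 = δ_0/δ_{22} = 1185/41.67 = 28.44 kN.
Vertical equilibrium: R_1 = ΣP − R_2 = 32 − 28.44 = 3.556 kN.

R_1 = 3.556 kN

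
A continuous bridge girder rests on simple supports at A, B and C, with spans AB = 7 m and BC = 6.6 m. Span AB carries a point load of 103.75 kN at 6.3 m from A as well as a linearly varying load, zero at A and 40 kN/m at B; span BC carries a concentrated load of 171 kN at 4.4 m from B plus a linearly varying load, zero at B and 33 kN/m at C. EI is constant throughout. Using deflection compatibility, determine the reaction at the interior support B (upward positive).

Insert a hinge at B; M_B is the redundant, and each span becomes simply supported.
End slopes at the hinge B, treating each span as simply supported:
  span AB: point load 103.75 at a = 6.3: Pab(L + a)/(6LEI) = 144.9/EI
  span AB: triangular load, peak 40: w₀L³/(45EI) = 304.9/EI
  span BC: point load 171 at a = 4.4: Pab(L + b)/(6LEI) = 367.8/EI
  span BC: triangular load, peak 33: 7w₀L³/(360EI) = 184.5/EI
  relative rotation θ_0 = (449.8 + 552.3)/EI = 1002/EI
A unit hogging moment at B produces rotation L₁/(3EI) + L₂/(3EI) = 4.533/EI.
Slope continuity at B: θ_0 = M_B·4.533/EI, so M_B = 1002/4.533 = 221 kN·m (hogging).
Span AB, ΣM about A with M_B applied at B: R_B^{AB}·7 = 1307 + 221, so R_B^{AB} = 218.3 kN and R_A = 243.8 − 218.3 = 25.46 kN.
Span BC, ΣM about C: R_B^{BC}·6.6 = 615.8 + 221, so R_B^{BC} = 126.8 kN and R_C = 279.9 − 126.8 = 153.1 kN.
R_B = 218.3 + 126.8 = 345.1 kN.

R_B = 345.1 kN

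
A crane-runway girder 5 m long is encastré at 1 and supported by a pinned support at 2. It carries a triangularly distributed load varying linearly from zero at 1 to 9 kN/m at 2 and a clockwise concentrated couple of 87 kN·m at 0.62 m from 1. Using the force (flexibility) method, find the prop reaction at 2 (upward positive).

R_2 = 18.45 kN

Choose R_2 as the redundant. The primary structure is the cantilever fixed at 1.
Deflection at 2 on the released cantilever, summing each load's contribution:
  triangular load, peak 9 at the free end: 11w₀L⁴/(120EI) = 515.6/EI
  clockwise couple 87 at a = 0.62: M₀a(2L − a)/(2EI) = 253/EI
  δ_0 = 768.6/EI
Tip deflection under a unit load at 2: L³/(3EI) = 41.67/EI.
Compatibility at 2: δ_0 − R_2·δ_{22} = 0, so R_2 = 768.6/41.67 = 18.45 kN.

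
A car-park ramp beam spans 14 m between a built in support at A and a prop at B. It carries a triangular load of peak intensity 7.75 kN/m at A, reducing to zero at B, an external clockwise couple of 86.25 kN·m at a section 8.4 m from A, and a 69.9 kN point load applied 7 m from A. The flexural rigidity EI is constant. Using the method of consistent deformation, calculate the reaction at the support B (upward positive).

R_B = 40.46 kN

Release the roller at B. Primary structure: cantilever fixed at A.
Deflection at B on the released cantilever, summing each load's contribution:
  triangular load, peak 7.75 at the fixed end: w₀L⁴/(30EI) = 9924/EI
  clockwise couple 86.25 at a = 8.4: M₀a(2L − a)/(2EI) = 7100/EI
  point load 69.9 at a = 7: Pa²(3L − a)/(6EI) = 19980/EI
  δ_0 = 37004/EI
Flexibility coefficient — unit upward force at B: δ_{BB} = L³/(3EI) = 914.7/EI.
The prop prevents deflection at B: R_B = δ_0/δ_{BB} = 37004/914.7 = 40.46 kN.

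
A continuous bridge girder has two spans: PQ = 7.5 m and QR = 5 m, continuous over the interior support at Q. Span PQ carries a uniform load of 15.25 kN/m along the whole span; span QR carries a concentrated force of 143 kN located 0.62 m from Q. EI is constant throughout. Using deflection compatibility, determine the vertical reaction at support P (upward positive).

R_P = 44.72 kN

Take M_Q as the redundant. Released structure: two simple spans PQ and QR with a hinge at Q.
Rotations at Q on the released spans (each span's end-slope, ×1/EI):
  span PQ: UDL 15.25: wL³/(24EI) = 268.1/EI
  span QR: point load 143 at a = 0.62: Pab(L + b)/(6LEI) = 121.4/EI
  relative rotation θ_0 = (268.1 + 121.4)/EI = 389.5/EI
A unit hogging moment at Q produces rotation L₁/(3EI) + L₂/(3EI) = 4.167/EI.
Compatibility: M_Q·(L₁+L₂)/(3EI) = θ_0, giving M_Q = 93.48 kN·m (hogging).
Span PQ, ΣM about P with M_Q applied at Q: R_Q^{PQ}·7.5 = 428.9 + 93.48, so R_Q^{PQ} = 69.65 kN and R_P = 114.4 − 69.65 = 44.72 kN.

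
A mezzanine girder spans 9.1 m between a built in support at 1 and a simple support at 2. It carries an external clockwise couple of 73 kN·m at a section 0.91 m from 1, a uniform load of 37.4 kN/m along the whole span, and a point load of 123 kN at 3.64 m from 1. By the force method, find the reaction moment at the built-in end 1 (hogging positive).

M_1 = 654.2 kN·m

Choose R_2 as the redundant. The primary structure is the cantilever fixed at 1.
Primary-structure tip deflection at 2 by superposition:
  clockwise couple 73 at a = 0.91: M₀a(2L − a)/(2EI) = 574.3/EI
  UDL 37.4: wL⁴/(8EI) = 32059/EI
  point load 123 at a = 3.64: Pa²(3L − a)/(6EI) = 6426/EI
  δ_0 = 39060/EI
Tip deflection under a unit load at 2: L³/(3EI) = 251.2/EI.
The prop prevents deflection at 2: R_2 = δ_0/δ_{22} = 39060/251.2 = 155.5 kN.
Moment equilibrium about 1: M_1 = Σ(load moments about 1) − R_2·L = 2069 − 155.5×9.1 = 654.2 kN·m.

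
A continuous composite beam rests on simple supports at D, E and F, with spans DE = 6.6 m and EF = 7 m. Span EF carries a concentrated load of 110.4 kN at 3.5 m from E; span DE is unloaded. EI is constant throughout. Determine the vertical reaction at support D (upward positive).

R_D = -11.3 kN

Take M_E as the redundant. Released structure: two simple spans DE and EF with a hinge at E.
Rotations at E on the released spans (each span's end-slope, ×1/EI):
  span EF: point load 110.4 at a = 3.5: Pab(L + b)/(6LEI) = 338.1/EI
  relative rotation θ_0 = (0 + 338.1)/EI = 338.1/EI
A unit hogging moment at E produces rotation L₁/(3EI) + L₂/(3EI) = 4.533/EI.
Slope continuity at E: θ_0 = M_E·4.533/EI, so M_E = 338.1/4.533 = 74.58 kN·m (hogging).
Span DE, ΣM about D with M_E applied at E: R_E^{DE}·6.6 = 0 + 74.58, so R_E^{DE} = 11.3 kN and R_D = 0 − 11.3 = -11.3 kN.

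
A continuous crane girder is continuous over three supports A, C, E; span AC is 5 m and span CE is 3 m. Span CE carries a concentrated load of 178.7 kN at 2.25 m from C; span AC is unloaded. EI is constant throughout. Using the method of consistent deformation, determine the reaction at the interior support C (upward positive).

Release continuity at C by inserting a hinge; the redundant is the internal moment M_C. The primary structure is two simply-supported spans AC and CE.
Rotations at C on the released spans (each span's end-slope, ×1/EI):
  span CE: point load 178.7 at a = 2.25: Pab(L + b)/(6LEI) = 62.82/EI
  relative rotation θ_0 = (0 + 62.82)/EI = 62.82/EI
A unit hogging moment at C produces rotation L₁/(3EI) + L₂/(3EI) = 2.667/EI.
Slope continuity at C: θ_0 = M_C·2.667/EI, so M_C = 62.82/2.667 = 23.56 kN·m (hogging).
Span AC, ΣM about A with M_C applied at C: R_C^{AC}·5 = 0 + 23.56, so R_C^{AC} = 4.712 kN and R_A = 0 − 4.712 = -4.712 kN.
Span CE, ΣM about E: R_C^{CE}·3 = 134 + 23.56, so R_C^{CE} = 52.53 kN and R_E = 178.7 − 52.53 = 126.2 kN.
R_C = 4.712 + 52.53 = 57.24 kN.

R_C = 57.24 kN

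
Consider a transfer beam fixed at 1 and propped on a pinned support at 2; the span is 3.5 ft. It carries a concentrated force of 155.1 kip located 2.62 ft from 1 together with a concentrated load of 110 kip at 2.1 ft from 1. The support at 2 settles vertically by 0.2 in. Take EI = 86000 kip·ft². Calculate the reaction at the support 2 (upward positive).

R_2 = 45.07 kip

Take the reaction at 2 as the redundant and release it; the primary structure is a cantilever fixed at 1.
Deflection at 2 on the released cantilever, summing each load's contribution:
  point load 155.1 at a = 2.62: Pa²(3L − a)/(6EI) = 1398/EI
  point load 110 at a = 2.1: Pa²(3L − a)/(6EI) = 679.1/EI
  δ_0 = 2077/EI
Flexibility coefficient — unit upward force at 2: δ_{22} = L³/(3EI) = 14.29/EI.
With EI = 86000 kip·ft²: δ_0 = 0.024156 ft and δ_{22} = 0.000166 ft/kip.
Compatibility — the beam at 2 must follow the support down by 0.01667 ft: δ_0 − R_2·δ_{22} = 0.01667, so R_2 = (0.024156 − 0.01667)/0.000166 = 45.07 kip.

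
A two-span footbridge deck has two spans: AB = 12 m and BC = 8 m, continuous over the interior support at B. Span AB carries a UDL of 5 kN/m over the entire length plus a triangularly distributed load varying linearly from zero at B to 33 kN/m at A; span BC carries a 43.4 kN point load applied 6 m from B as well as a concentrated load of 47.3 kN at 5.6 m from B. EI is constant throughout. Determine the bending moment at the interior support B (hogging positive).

M_B = 257.3 kN·m

Insert a hinge at B; M_B is the redundant, and each span becomes simply supported.
End slopes at the hinge B, treating each span as simply supported:
  span AB: UDL 5: wL³/(24EI) = 360/EI
  span AB: triangular load, peak 33: 7w₀L³/(360EI) = 1109/EI
  span BC: point load 43.4 at a = 6: Pab(L + b)/(6LEI) = 108.5/EI
  span BC: point load 47.3 at a = 5.6: Pab(L + b)/(6LEI) = 137.7/EI
  relative rotation θ_0 = (1469 + 246.2)/EI = 1715/EI
A unit hogging moment at B produces rotation L₁/(3EI) + L₂/(3EI) = 6.667/EI.
Compatibility: M_B·(L₁+L₂)/(3EI) = θ_0, giving M_B = 257.3 kN·m (hogging).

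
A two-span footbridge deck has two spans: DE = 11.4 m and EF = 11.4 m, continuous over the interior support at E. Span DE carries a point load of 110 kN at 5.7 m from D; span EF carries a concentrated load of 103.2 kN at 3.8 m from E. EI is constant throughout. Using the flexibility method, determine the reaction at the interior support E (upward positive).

Release continuity at E by inserting a hinge; the redundant is the internal moment M_E. The primary structure is two simply-supported spans DE and EF.
Discontinuity in slope at E on the released structure — sum the simple-span end rotations:
  span DE: point load 110 at a = 5.7: Pab(L + a)/(6LEI) = 893.5/EI
  span EF: point load 103.2 at a = 3.8: Pab(L + b)/(6LEI) = 827.9/EI
  relative rotation θ_0 = (893.5 + 827.9)/EI = 1721/EI
A unit hogging moment at E produces rotation L₁/(3EI) + L₂/(3EI) = 7.6/EI.
Slope continuity at E: θ_0 = M_E·7.6/EI, so M_E = 1721/7.6 = 226.5 kN·m (hogging).
Span DE, ΣM about D with M_E applied at E: R_E^{DE}·11.4 = 627 + 226.5, so R_E^{DE} = 74.87 kN and R_D = 110 − 74.87 = 35.13 kN.
Span EF, ΣM about F: R_E^{EF}·11.4 = 784.3 + 226.5, so R_E^{EF} = 88.67 kN and R_F = 103.2 − 88.67 = 14.53 kN.
R_E = 74.87 + 88.67 = 163.5 kN.

R_E = 163.5 kN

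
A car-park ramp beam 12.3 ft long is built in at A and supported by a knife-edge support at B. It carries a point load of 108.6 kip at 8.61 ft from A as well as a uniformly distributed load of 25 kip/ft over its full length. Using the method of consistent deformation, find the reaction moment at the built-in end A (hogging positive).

M_A = 655.1 kip·ft

Take the reaction at B as the redundant and release it; the primary structure is a cantilever fixed at A.
Downward deflection at the released point B due to the loads:
  point load 108.6 at a = 8.61: Pa²(3L − a)/(6EI) = 37959/EI
  UDL 25: wL⁴/(8EI) = 71527/EI
  δ_0 = 109486/EI
Flexibility coefficient — unit upward force at B: δ_{BB} = L³/(3EI) = 620.3/EI.
Compatibility at B: δ_0 − R_B·δ_{BB} = 0, so R_B = 109486/620.3 = 176.5 kip.
Moment equilibrium about A: M_A = Σ(load moments about A) − R_B·L = 2826 − 176.5×12.3 = 655.1 kip·ft.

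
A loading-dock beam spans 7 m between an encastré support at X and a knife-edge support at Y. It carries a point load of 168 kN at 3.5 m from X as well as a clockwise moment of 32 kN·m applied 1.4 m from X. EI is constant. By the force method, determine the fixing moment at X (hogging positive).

Release the roller at Y. Primary structure: cantilever fixed at X.
Primary-structure tip deflection at Y by superposition:
  point load 168 at a = 3.5: Pa²(3L − a)/(6EI) = 6002/EI
  clockwise couple 32 at a = 1.4: M₀a(2L − a)/(2EI) = 282.2/EI
  δ_0 = 6285/EI
Flexibility coefficient — unit upward force at Y: δ_{YY} = L³/(3EI) = 114.3/EI.
The prop prevents deflection at Y: R_Y = δ_0/δ_{YY} = 6285/114.3 = 54.97 kN.
Moment equilibrium about X: M_X = Σ(load moments about X) − R_Y·L = 620 − 54.97×7 = 235.2 kN·m.

M_X = 235.2 kN·m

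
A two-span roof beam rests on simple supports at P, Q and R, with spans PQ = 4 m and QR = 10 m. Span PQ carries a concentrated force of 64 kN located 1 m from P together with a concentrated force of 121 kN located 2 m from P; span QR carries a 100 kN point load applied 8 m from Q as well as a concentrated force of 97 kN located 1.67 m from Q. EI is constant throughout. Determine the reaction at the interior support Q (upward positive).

R_Q = 244.3 kN

Release continuity at Q by inserting a hinge; the redundant is the internal moment M_Q. The primary structure is two simply-supported spans PQ and QR.
Discontinuity in slope at Q on the released structure — sum the simple-span end rotations:
  span PQ: point load 64 at a = 1: Pab(L + a)/(6LEI) = 40/EI
  span PQ: point load 121 at a = 2: Pab(L + a)/(6LEI) = 121/EI
  span QR: point load 100 at a = 8: Pab(L + b)/(6LEI) = 320/EI
  span QR: point load 97 at a = 1.67: Pab(L + b)/(6LEI) = 412.2/EI
  relative rotation θ_0 = (161 + 732.2)/EI = 893.2/EI
A unit hogging moment at Q produces rotation L₁/(3EI) + L₂/(3EI) = 4.667/EI.
Slope continuity at Q: θ_0 = M_Q·4.667/EI, so M_Q = 893.2/4.667 = 191.4 kN·m (hogging).
Span PQ, ΣM about P with M_Q applied at Q: R_Q^{PQ}·4 = 306 + 191.4, so R_Q^{PQ} = 124.4 kN and R_P = 185 − 124.4 = 60.65 kN.
Span QR, ΣM about R: R_Q^{QR}·10 = 1008 + 191.4, so R_Q^{QR} = 119.9 kN and R_R = 197 − 119.9 = 77.06 kN.
R_Q = 124.4 + 119.9 = 244.3 kN.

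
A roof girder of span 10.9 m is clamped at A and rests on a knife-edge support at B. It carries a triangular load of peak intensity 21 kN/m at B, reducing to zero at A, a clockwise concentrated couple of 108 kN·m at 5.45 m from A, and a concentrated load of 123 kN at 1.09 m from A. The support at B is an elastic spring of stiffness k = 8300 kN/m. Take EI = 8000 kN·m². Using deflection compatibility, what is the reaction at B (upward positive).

R_B = 75.71 kN

Take the reaction at B as the redundant and release it; the primary structure is a cantilever fixed at A.
Deflection at B on the released cantilever, summing each load's contribution:
  triangular load, peak 21 at the free end: 11w₀L⁴/(120EI) = 27173/EI
  clockwise couple 108 at a = 5.45: M₀a(2L − a)/(2EI) = 4812/EI
  point load 123 at a = 1.09: Pa²(3L − a)/(6EI) = 769.9/EI
  δ_0 = 32755/EI
Flexibility coefficient — unit upward force at B: δ_{BB} = L³/(3EI) = 431.7/EI.
With EI = 8000 kN·m²: δ_0 = 4.0943 m and δ_{BB} = 0.05396 m/kN.
Compatibility — the spring shortens by R_B/k under the reaction it provides: δ_0 − R_B·δ_{BB} = R_B/k. With 1/k = 0.00012 m/kN, R_B = δ_0 / (δ_{BB} + 1/k) = 4.0943 / (0.05396 + 0.00012) = 75.71 kN.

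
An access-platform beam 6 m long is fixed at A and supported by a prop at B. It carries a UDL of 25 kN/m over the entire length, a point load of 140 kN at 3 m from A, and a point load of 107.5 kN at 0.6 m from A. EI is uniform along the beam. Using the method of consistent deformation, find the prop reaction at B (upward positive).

Choose R_B as the redundant. The primary structure is the cantilever fixed at A.
Deflection at B on the released cantilever, summing each load's contribution:
  UDL 25: wL⁴/(8EI) = 4050/EI
  point load 140 at a = 3: Pa²(3L − a)/(6EI) = 3150/EI
  point load 107.5 at a = 0.6: Pa²(3L − a)/(6EI) = 112.2/EI
  δ_0 = 7312/EI
Tip deflection under a unit load at B: L³/(3EI) = 72/EI.
Compatibility at B: δ_0 − R_B·δ_{BB} = 0, so R_B = 7312/72 = 101.6 kN.

R_B = 101.6 kN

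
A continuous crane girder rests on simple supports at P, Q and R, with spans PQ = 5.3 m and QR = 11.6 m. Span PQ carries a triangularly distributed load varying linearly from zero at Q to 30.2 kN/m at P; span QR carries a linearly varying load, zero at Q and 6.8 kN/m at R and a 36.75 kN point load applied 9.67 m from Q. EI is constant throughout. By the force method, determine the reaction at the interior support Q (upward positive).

R_Q = 66.78 kN

Release continuity at Q by inserting a hinge; the redundant is the internal moment M_Q. The primary structure is two simply-supported spans PQ and QR.
End slopes at the hinge Q, treating each span as simply supported:
  span PQ: triangular load, peak 30.2: 7w₀L³/(360EI) = 87.42/EI
  span QR: triangular load, peak 6.8: 7w₀L³/(360EI) = 206.4/EI
  span QR: point load 36.75 at a = 9.67: Pab(L + b)/(6LEI) = 133.3/EI
  relative rotation θ_0 = (87.42 + 339.7)/EI = 427.1/EI
A unit hogging moment at Q produces rotation L₁/(3EI) + L₂/(3EI) = 5.633/EI.
Slope continuity at Q: θ_0 = M_Q·5.633/EI, so M_Q = 427.1/5.633 = 75.82 kN·m (hogging).
Span PQ, ΣM about P with M_Q applied at Q: R_Q^{PQ}·5.3 = 141.4 + 75.82, so R_Q^{PQ} = 40.98 kN and R_P = 80.03 − 40.98 = 39.05 kN.
Span QR, ΣM about R: R_Q^{QR}·11.6 = 223.4 + 75.82, so R_Q^{QR} = 25.8 kN and R_R = 76.19 − 25.8 = 50.39 kN.
R_Q = 40.98 + 25.8 = 66.78 kN.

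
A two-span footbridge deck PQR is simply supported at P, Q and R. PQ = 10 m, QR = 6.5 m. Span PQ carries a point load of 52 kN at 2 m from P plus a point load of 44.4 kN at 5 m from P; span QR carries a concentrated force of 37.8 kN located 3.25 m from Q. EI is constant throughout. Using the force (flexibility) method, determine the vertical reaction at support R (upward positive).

Insert a hinge at Q; M_Q is the redundant, and each span becomes simply supported.
End slopes at the hinge Q, treating each span as simply supported:
  span PQ: point load 52 at a = 2: Pab(L + a)/(6LEI) = 166.4/EI
  span PQ: point load 44.4 at a = 5: Pab(L + a)/(6LEI) = 277.5/EI
  span QR: point load 37.8 at a = 3.25: Pab(L + b)/(6LEI) = 99.82/EI
  relative rotation θ_0 = (443.9 + 99.82)/EI = 543.7/EI
A unit hogging moment at Q produces rotation L₁/(3EI) + L₂/(3EI) = 5.5/EI.
Compatibility: M_Q·(L₁+L₂)/(3EI) = θ_0, giving M_Q = 98.86 kN·m (hogging).
Span QR, ΣM about R: R_Q^{QR}·6.5 = 122.8 + 98.86, so R_Q^{QR} = 34.11 kN and R_R = 37.8 − 34.11 = 3.691 kN.

R_R = 3.691 kN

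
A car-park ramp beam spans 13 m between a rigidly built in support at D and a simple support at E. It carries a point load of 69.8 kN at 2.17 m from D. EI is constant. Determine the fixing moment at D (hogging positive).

Choose R_E as the redundant. The primary structure is the cantilever fixed at D.
Downward deflection at the released point E due to the loads:
  point load 69.8 at a = 2.17: Pa²(3L − a)/(6EI) = 2018/EI
Flexibility coefficient — unit upward force at E: δ_{EE} = L³/(3EI) = 732.3/EI.
Compatibility at E: δ_0 − R_E·δ_{EE} = 0, so R_E = 2018/732.3 = 2.755 kN.
Moment equilibrium about D: M_D = Σ(load moments about D) − R_E·L = 151.5 − 2.755×13 = 115.7 kN·m.

M_D = 115.7 kN·m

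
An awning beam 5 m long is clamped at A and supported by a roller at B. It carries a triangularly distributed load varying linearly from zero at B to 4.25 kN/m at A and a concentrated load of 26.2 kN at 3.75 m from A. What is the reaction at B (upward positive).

R_B = 18.7 kN

Remove the prop at B; the released (primary) structure is a cantilever built in at A.
Primary-structure tip deflection at B by superposition:
  triangular load, peak 4.25 at the fixed end: w₀L⁴/(30EI) = 88.54/EI
  point load 26.2 at a = 3.75: Pa²(3L − a)/(6EI) = 690.8/EI
  δ_0 = 779.4/EI
Tip deflection under a unit load at B: L³/(3EI) = 41.67/EI.
The prop prevents deflection at B: R_B = δ_0/δ_{BB} = 779.4/41.67 = 18.7 kN.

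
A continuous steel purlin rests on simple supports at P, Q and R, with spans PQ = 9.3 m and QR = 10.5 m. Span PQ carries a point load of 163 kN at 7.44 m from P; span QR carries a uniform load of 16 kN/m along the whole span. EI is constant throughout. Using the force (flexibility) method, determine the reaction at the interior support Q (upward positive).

R_Q = 258.9 kN

Release continuity at Q by inserting a hinge; the redundant is the internal moment M_Q. The primary structure is two simply-supported spans PQ and QR.
End slopes at the hinge Q, treating each span as simply supported:
  span PQ: point load 163 at a = 7.44: Pab(L + a)/(6LEI) = 676.7/EI
  span QR: UDL 16: wL³/(24EI) = 771.8/EI
  relative rotation θ_0 = (676.7 + 771.8)/EI = 1448/EI
A unit hogging moment at Q produces rotation L₁/(3EI) + L₂/(3EI) = 6.6/EI.
Compatibility: M_Q·(L₁+L₂)/(3EI) = θ_0, giving M_Q = 219.5 kN·m (hogging).
Span PQ, ΣM about P with M_Q applied at Q: R_Q^{PQ}·9.3 = 1213 + 219.5, so R_Q^{PQ} = 154 kN and R_P = 163 − 154 = 9.002 kN.
Span QR, ΣM about R: R_Q^{QR}·10.5 = 882 + 219.5, so R_Q^{QR} = 104.9 kN and R_R = 168 − 104.9 = 63.1 kN.
R_Q = 154 + 104.9 = 258.9 kN.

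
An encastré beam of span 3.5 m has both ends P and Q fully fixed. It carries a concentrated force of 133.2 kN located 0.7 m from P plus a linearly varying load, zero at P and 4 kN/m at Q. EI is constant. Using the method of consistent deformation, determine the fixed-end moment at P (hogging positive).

Release both end moments; the primary structure is a simply-supported span PQ with redundants M_P and M_Q.
Simple-span end rotations at P and Q under the given loads:
  at P: point load 133.2 at a = 0.7: Pab(L + b)/(6LEI) = 78.32/EI
  at Q: point load 133.2 at a = 0.7: Pab(L + a)/(6LEI) = 52.21/EI
  at P: triangular load, peak 4: 7w₀L³/(360EI) = 3.335/EI
  at Q: triangular load, peak 4: w₀L³/(45EI) = 3.811/EI
  θ_P0 = 81.66/EI,  θ_Q0 = 56.03/EI
Flexibility coefficients: a unit moment at one end gives L/(3EI) there and L/(6EI) at the far end, so f₁₁ = f₂₂ = 1.167/EI and f₁₂ = f₂₁ = 0.5833/EI.
Compatibility — zero rotation at each built-in end:
  1.167 M_P + 0.5833 M_Q = 81.66
  0.5833 M_P + 1.167 M_Q = 56.03
Solving the pair gives M_P = 61.31 kN·m and M_Q = 17.37 kN·m (hogging).

M_P = 61.31 kN·m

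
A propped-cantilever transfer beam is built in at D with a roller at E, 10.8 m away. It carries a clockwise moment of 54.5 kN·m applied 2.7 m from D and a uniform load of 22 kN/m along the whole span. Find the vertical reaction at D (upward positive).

Release the roller at E. Primary structure: cantilever fixed at D.
Downward deflection at the released point E due to the loads:
  clockwise couple 54.5 at a = 2.7: M₀a(2L − a)/(2EI) = 1391/EI
  UDL 22: wL⁴/(8EI) = 37413/EI
  δ_0 = 38804/EI
Flexibility coefficient — unit upward force at E: δ_{EE} = L³/(3EI) = 419.9/EI.
The prop prevents deflection at E: R_E = δ_0/δ_{EE} = 38804/419.9 = 92.41 kN.
Vertical equilibrium: R_D = ΣP − R_E = 237.6 − 92.41 = 145.2 kN.

R_D = 145.2 kN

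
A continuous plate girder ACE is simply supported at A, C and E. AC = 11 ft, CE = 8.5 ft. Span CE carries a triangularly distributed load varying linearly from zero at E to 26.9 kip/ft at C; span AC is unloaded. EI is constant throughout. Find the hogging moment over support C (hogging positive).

Take M_C as the redundant. Released structure: two simple spans AC and CE with a hinge at C.
Discontinuity in slope at C on the released structure — sum the simple-span end rotations:
  span CE: triangular load, peak 26.9: w₀L³/(45EI) = 367.1/EI
  relative rotation θ_0 = (0 + 367.1)/EI = 367.1/EI
A unit hogging moment at C produces rotation L₁/(3EI) + L₂/(3EI) = 6.5/EI.
Compatibility: M_C·(L₁+L₂)/(3EI) = θ_0, giving M_C = 56.48 kip·ft (hogging).

M_C = 56.48 kip·ft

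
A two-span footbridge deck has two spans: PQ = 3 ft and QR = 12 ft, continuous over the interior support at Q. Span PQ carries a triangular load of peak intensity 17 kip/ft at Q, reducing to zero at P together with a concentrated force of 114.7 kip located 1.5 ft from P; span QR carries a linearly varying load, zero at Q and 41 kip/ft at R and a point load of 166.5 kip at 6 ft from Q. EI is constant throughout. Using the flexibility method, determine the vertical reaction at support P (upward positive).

R_P = -130.9 kip

Insert a hinge at Q; M_Q is the redundant, and each span becomes simply supported.
Discontinuity in slope at Q on the released structure — sum the simple-span end rotations:
  span PQ: triangular load, peak 17: w₀L³/(45EI) = 10.2/EI
  span PQ: point load 114.7 at a = 1.5: Pab(L + a)/(6LEI) = 64.52/EI
  span QR: triangular load, peak 41: 7w₀L³/(360EI) = 1378/EI
  span QR: point load 166.5 at a = 6: Pab(L + b)/(6LEI) = 1498/EI
  relative rotation θ_0 = (74.72 + 2876)/EI = 2951/EI
A unit hogging moment at Q produces rotation L₁/(3EI) + L₂/(3EI) = 5/EI.
Slope continuity at Q: θ_0 = M_Q·5/EI, so M_Q = 2951/5 = 590.2 kip·ft (hogging).
Span PQ, ΣM about P with M_Q applied at Q: R_Q^{PQ}·3 = 223.1 + 590.2, so R_Q^{PQ} = 271.1 kip and R_P = 140.2 − 271.1 = -130.9 kip.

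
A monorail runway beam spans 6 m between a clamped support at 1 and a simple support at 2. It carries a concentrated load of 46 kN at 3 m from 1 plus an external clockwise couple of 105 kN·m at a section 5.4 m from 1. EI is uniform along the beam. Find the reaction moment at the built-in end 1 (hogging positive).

Release the roller at 2. Primary structure: cantilever fixed at 1.
Primary-structure tip deflection at 2 by superposition:
  point load 46 at a = 3: Pa²(3L − a)/(6EI) = 1035/EI
  clockwise couple 105 at a = 5.4: M₀a(2L − a)/(2EI) = 1871/EI
  δ_0 = 2906/EI
Flexibility coefficient — unit upward force at 2: δ_{22} = L³/(3EI) = 72/EI.
The prop prevents deflection at 2: R_2 = δ_0/δ_{22} = 2906/72 = 40.36 kN.
Moment equilibrium about 1: M_1 = Σ(load moments about 1) − R_2·L = 243 − 40.36×6 = 0.825 kN·m.

M_1 = 0.825 kN·m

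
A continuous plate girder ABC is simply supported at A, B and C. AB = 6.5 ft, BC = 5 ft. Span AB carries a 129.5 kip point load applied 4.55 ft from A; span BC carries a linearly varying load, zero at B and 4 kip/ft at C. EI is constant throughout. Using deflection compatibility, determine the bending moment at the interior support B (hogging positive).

M_B = 87.46 kip·ft

Take M_B as the redundant. Released structure: two simple spans AB and BC with a hinge at B.
Discontinuity in slope at B on the released structure — sum the simple-span end rotations:
  span AB: point load 129.5 at a = 4.55: Pab(L + a)/(6LEI) = 325.5/EI
  span BC: triangular load, peak 4: 7w₀L³/(360EI) = 9.722/EI
  relative rotation θ_0 = (325.5 + 9.722)/EI = 335.3/EI
A unit hogging moment at B produces rotation L₁/(3EI) + L₂/(3EI) = 3.833/EI.
Slope continuity at B: θ_0 = M_B·3.833/EI, so M_B = 335.3/3.833 = 87.46 kip·ft (hogging).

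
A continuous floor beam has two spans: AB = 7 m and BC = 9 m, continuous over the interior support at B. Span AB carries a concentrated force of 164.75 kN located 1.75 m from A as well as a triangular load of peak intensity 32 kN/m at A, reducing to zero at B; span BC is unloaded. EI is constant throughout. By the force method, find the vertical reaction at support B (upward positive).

Take M_B as the redundant. Released structure: two simple spans AB and BC with a hinge at B.
Rotations at B on the released spans (each span's end-slope, ×1/EI):
  span AB: point load 164.75 at a = 1.75: Pab(L + a)/(6LEI) = 315.3/EI
  span AB: triangular load, peak 32: 7w₀L³/(360EI) = 213.4/EI
  relative rotation θ_0 = (528.8 + 0)/EI = 528.8/EI
A unit hogging moment at B produces rotation L₁/(3EI) + L₂/(3EI) = 5.333/EI.
Slope continuity at B: θ_0 = M_B·5.333/EI, so M_B = 528.8/5.333 = 99.14 kN·m (hogging).
Span AB, ΣM about A with M_B applied at B: R_B^{AB}·7 = 549.6 + 99.14, so R_B^{AB} = 92.68 kN and R_A = 276.8 − 92.68 = 184.1 kN.
Span BC, ΣM about C: R_B^{BC}·9 = 0 + 99.14, so R_B^{BC} = 11.02 kN and R_C = 0 − 11.02 = -11.02 kN.
R_B = 92.68 + 11.02 = 103.7 kN.

R_B = 103.7 kN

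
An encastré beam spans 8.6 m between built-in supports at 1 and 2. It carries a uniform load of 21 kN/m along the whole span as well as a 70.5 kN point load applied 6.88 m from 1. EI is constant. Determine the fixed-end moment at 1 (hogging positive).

Release both end moments; the primary structure is a simply-supported span 12 with redundants M_1 and M_2.
End rotations of the released simple span under the applied load (×1/EI):
  at 1: UDL 21: wL³/(24EI) = 556.5/EI
  at 2: UDL 21: wL³/(24EI) = 556.5/EI
  at 1: point load 70.5 at a = 6.88: Pab(L + b)/(6LEI) = 166.9/EI
  at 2: point load 70.5 at a = 6.88: Pab(L + a)/(6LEI) = 250.3/EI
  θ_10 = 723.4/EI,  θ_20 = 806.8/EI
Flexibility coefficients: a unit moment at one end gives L/(3EI) there and L/(6EI) at the far end, so f₁₁ = f₂₂ = 2.867/EI and f₁₂ = f₂₁ = 1.433/EI.
Compatibility — zero rotation at each built-in end:
  2.867 M_1 + 1.433 M_2 = 723.4
  1.433 M_1 + 2.867 M_2 = 806.8
Solving the pair gives M_1 = 148.8 kN·m and M_2 = 207 kN·m (hogging).

M_1 = 148.8 kN·m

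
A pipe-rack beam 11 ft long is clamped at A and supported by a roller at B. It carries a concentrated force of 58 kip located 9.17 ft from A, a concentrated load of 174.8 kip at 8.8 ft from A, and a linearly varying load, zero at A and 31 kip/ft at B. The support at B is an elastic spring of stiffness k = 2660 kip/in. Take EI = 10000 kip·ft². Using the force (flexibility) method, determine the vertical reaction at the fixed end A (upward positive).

Choose R_B as the redundant. The primary structure is the cantilever fixed at A.
Primary-structure tip deflection at B by superposition:
  point load 58 at a = 9.17: Pa²(3L − a)/(6EI) = 19370/EI
  point load 174.8 at a = 8.8: Pa²(3L − a)/(6EI) = 54597/EI
  triangular load, peak 31 at the free end: 11w₀L⁴/(120EI) = 41605/EI
  δ_0 = 115573/EI
Flexibility coefficient — unit upward force at B: δ_{BB} = L³/(3EI) = 443.7/EI.
With EI = 10000 kip·ft²: δ_0 = 11.557 ft and δ_{BB} = 0.044367 ft/kip.
Compatibility — the spring shortens by R_B/k under the reaction it provides: δ_0 − R_B·δ_{BB} = R_B/k. With 1/k = 1/(2660×12) ft/kip = 0.000031 ft/kip, R_B = δ_0 / (δ_{BB} + 1/k) = 11.557 / (0.044367 + 0.000031) = 260.3 kip.
Vertical equilibrium: R_A = ΣP − R_B = 403.3 − 260.3 = 143 kip.

R_A = 143 kip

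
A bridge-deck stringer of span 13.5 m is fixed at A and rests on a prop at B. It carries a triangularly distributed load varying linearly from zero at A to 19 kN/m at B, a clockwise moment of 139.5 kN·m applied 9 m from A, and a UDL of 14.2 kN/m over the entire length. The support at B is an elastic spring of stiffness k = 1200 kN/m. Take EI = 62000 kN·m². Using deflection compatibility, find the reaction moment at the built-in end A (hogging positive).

Remove the prop at B; the released (primary) structure is a cantilever built in at A.
Primary-structure tip deflection at B by superposition:
  triangular load, peak 19 at the free end: 11w₀L⁴/(120EI) = 57850/EI
  clockwise couple 139.5 at a = 9: M₀a(2L − a)/(2EI) = 11300/EI
  UDL 14.2: wL⁴/(8EI) = 58957/EI
  δ_0 = 128106/EI
Tip deflection under a unit load at B: L³/(3EI) = 820.1/EI.
With EI = 62000 kN·m²: δ_0 = 2.0662 m and δ_{BB} = 0.013228 m/kN.
Compatibility — the spring shortens by R_B/k under the reaction it provides: δ_0 − R_B·δ_{BB} = R_B/k. With 1/k = 0.000833 m/kN, R_B = δ_0 / (δ_{BB} + 1/k) = 2.0662 / (0.013228 + 0.000833) = 146.9 kN.
Moment equilibrium about A: M_A = Σ(load moments about A) − R_B·L = 2588 − 146.9×13.5 = 604 kN·m.

M_A = 604 kN·m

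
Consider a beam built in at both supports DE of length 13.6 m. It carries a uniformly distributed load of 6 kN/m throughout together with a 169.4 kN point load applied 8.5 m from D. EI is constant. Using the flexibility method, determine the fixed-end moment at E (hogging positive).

M_E = 430 kN·m

Release both end moments; the primary structure is a simply-supported span DE with redundants M_D and M_E.
On the primary (simply-supported) span, the end slopes from the loading are:
  at D: UDL 6: wL³/(24EI) = 628.9/EI
  at E: UDL 6: wL³/(24EI) = 628.9/EI
  at D: point load 169.4 at a = 8.5: Pab(L + b)/(6LEI) = 1683/EI
  at E: point load 169.4 at a = 8.5: Pab(L + a)/(6LEI) = 1989/EI
  θ_D0 = 2312/EI,  θ_E0 = 2618/EI
Flexibility coefficients: a unit moment at one end gives L/(3EI) there and L/(6EI) at the far end, so f₁₁ = f₂₂ = 4.533/EI and f₁₂ = f₂₁ = 2.267/EI.
Compatibility — zero rotation at each built-in end:
  4.533 M_D + 2.267 M_E = 2312
  2.267 M_D + 4.533 M_E = 2618
Solving the pair gives M_D = 295 kN·m and M_E = 430 kN·m (hogging).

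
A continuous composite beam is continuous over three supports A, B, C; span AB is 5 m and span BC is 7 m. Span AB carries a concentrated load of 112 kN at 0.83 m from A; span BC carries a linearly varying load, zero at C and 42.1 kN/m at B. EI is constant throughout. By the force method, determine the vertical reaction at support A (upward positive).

R_A = 73.6 kN

Take M_B as the redundant. Released structure: two simple spans AB and BC with a hinge at B.
Rotations at B on the released spans (each span's end-slope, ×1/EI):
  span AB: point load 112 at a = 0.83: Pab(L + a)/(6LEI) = 75.33/EI
  span BC: triangular load, peak 42.1: w₀L³/(45EI) = 320.9/EI
  relative rotation θ_0 = (75.33 + 320.9)/EI = 396.2/EI
A unit hogging moment at B produces rotation L₁/(3EI) + L₂/(3EI) = 4/EI.
Slope continuity at B: θ_0 = M_B·4/EI, so M_B = 396.2/4 = 99.06 kN·m (hogging).
Span AB, ΣM about A with M_B applied at B: R_B^{AB}·5 = 92.96 + 99.06, so R_B^{AB} = 38.4 kN and R_A = 112 − 38.4 = 73.6 kN.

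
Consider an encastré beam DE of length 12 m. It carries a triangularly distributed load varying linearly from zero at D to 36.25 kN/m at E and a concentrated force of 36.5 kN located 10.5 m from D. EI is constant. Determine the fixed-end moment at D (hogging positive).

Take the two fixed-end moments M_D, M_E as redundants; the released structure is the simple span DE.
End rotations of the released simple span under the applied load (×1/EI):
  at D: triangular load, peak 36.25: 7w₀L³/(360EI) = 1218/EI
  at E: triangular load, peak 36.25: w₀L³/(45EI) = 1392/EI
  at D: point load 36.5 at a = 10.5: Pab(L + b)/(6LEI) = 107.8/EI
  at E: point load 36.5 at a = 10.5: Pab(L + a)/(6LEI) = 179.6/EI
  θ_D0 = 1326/EI,  θ_E0 = 1572/EI
Flexibility coefficients: a unit moment at one end gives L/(3EI) there and L/(6EI) at the far end, so f₁₁ = f₂₂ = 4/EI and f₁₂ = f₂₁ = 2/EI.
Compatibility — zero rotation at each built-in end:
  4 M_D + 2 M_E = 1326
  2 M_D + 4 M_E = 1572
Solving the pair gives M_D = 180 kN·m and M_E = 302.9 kN·m (hogging).

M_D = 180 kN·m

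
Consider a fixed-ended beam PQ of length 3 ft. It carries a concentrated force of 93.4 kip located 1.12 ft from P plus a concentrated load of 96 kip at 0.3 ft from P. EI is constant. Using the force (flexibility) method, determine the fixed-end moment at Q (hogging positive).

Take the two fixed-end moments M_P, M_Q as redundants; the released structure is the simple span PQ.
End rotations of the released simple span under the applied load (×1/EI):
  at P: point load 93.4 at a = 1.12: Pab(L + b)/(6LEI) = 53.32/EI
  at Q: point load 93.4 at a = 1.12: Pab(L + a)/(6LEI) = 45.01/EI
  at P: point load 96 at a = 0.3: Pab(L + b)/(6LEI) = 24.62/EI
  at Q: point load 96 at a = 0.3: Pab(L + a)/(6LEI) = 14.26/EI
  θ_P0 = 77.94/EI,  θ_Q0 = 59.27/EI
Flexibility coefficients: a unit moment at one end gives L/(3EI) there and L/(6EI) at the far end, so f₁₁ = f₂₂ = 1/EI and f₁₂ = f₂₁ = 0.5/EI.
Compatibility — zero rotation at each built-in end:
  1 M_P + 0.5 M_Q = 77.94
  0.5 M_P + 1 M_Q = 59.27
Solving the pair gives M_P = 64.41 kip·ft and M_Q = 27.07 kip·ft (hogging).

M_Q = 27.07 kip·ft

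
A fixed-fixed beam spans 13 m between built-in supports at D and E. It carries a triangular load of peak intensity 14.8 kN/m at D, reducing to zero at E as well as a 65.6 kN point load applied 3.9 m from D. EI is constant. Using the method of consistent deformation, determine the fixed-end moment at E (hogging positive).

M_E = 137.1 kN·m

Take the two fixed-end moments M_D, M_E as redundants; the released structure is the simple span DE.
On the primary (simply-supported) span, the end slopes from the loading are:
  at D: triangular load, peak 14.8: w₀L³/(45EI) = 722.6/EI
  at E: triangular load, peak 14.8: 7w₀L³/(360EI) = 632.2/EI
  at D: point load 65.6 at a = 3.9: Pab(L + b)/(6LEI) = 659.6/EI
  at E: point load 65.6 at a = 3.9: Pab(L + a)/(6LEI) = 504.4/EI
  θ_D0 = 1382/EI,  θ_E0 = 1137/EI
Flexibility coefficients: a unit moment at one end gives L/(3EI) there and L/(6EI) at the far end, so f₁₁ = f₂₂ = 4.333/EI and f₁₂ = f₂₁ = 2.167/EI.
Compatibility — zero rotation at each built-in end:
  4.333 M_D + 2.167 M_E = 1382
  2.167 M_D + 4.333 M_E = 1137
Solving the pair gives M_D = 250.4 kN·m and M_E = 137.1 kN·m (hogging).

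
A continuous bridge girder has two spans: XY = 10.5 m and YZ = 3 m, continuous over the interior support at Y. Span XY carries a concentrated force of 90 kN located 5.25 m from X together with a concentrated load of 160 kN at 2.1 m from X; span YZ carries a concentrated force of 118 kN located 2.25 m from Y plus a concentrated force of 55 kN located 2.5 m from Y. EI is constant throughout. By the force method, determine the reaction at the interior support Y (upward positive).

R_Y = 233.7 kN

Take M_Y as the redundant. Released structure: two simple spans XY and YZ with a hinge at Y.
Discontinuity in slope at Y on the released structure — sum the simple-span end rotations:
  span XY: point load 90 at a = 5.25: Pab(L + a)/(6LEI) = 620.2/EI
  span XY: point load 160 at a = 2.1: Pab(L + a)/(6LEI) = 564.5/EI
  span YZ: point load 118 at a = 2.25: Pab(L + b)/(6LEI) = 41.48/EI
  span YZ: point load 55 at a = 2.5: Pab(L + b)/(6LEI) = 13.37/EI
  relative rotation θ_0 = (1185 + 54.85)/EI = 1239/EI
A unit hogging moment at Y produces rotation L₁/(3EI) + L₂/(3EI) = 4.5/EI.
Slope continuity at Y: θ_0 = M_Y·4.5/EI, so M_Y = 1239/4.5 = 275.4 kN·m (hogging).
Span XY, ΣM about X with M_Y applied at Y: R_Y^{XY}·10.5 = 808.5 + 275.4, so R_Y^{XY} = 103.2 kN and R_X = 250 − 103.2 = 146.8 kN.
Span YZ, ΣM about Z: R_Y^{YZ}·3 = 116 + 275.4, so R_Y^{YZ} = 130.5 kN and R_Z = 173 − 130.5 = 42.52 kN.
R_Y = 103.2 + 130.5 = 233.7 kN.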